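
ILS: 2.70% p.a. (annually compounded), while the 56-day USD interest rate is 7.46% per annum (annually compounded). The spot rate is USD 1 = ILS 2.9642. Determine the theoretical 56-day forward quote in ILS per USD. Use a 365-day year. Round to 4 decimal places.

T = 56/365 years.
ILS growth factor: (1 + 0.0270)^(56/365) = 1.0040959.
USD growth factor: (1 + 0.0746)^(56/365) = 1.0110998.
CIP: F = S · (grow ILS)/(grow USD) = 2.9642 × 1.0040959/1.0110998 = 2.943667 ILS per USD.

2.9437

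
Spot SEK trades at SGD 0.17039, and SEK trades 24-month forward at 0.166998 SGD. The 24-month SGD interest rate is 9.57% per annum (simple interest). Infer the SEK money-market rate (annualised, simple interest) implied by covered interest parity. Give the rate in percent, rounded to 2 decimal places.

T = 2 years.
F/S = 0.166998/0.17039 = 0.9800927 = (growth of SGD) / (growth of SEK).
The SGD side grows by 1 + 0.0957×2 = 1.191400.
So the SEK growth factor = 1.2155993.
(1.2155993 − 1)/T = 0.107800, i.e. 10.78%.

10.78%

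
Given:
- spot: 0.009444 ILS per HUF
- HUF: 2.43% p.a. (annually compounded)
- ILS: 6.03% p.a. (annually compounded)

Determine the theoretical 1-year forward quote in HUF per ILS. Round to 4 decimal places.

T = 1 year.
ILS growth factor: (1 + 0.0603)^1 = 1.060300.
HUF accumulates by (1 + 0.0243)^1 = 1.024300.
CIP: F = S · (grow ILS)/(grow HUF) = 0.009444 × 1.060300/1.024300 = 0.00977591838 ILS per HUF.
Quoted the other way: 1/0.00977591838 = 102.2922 HUF per ILS.

102.2922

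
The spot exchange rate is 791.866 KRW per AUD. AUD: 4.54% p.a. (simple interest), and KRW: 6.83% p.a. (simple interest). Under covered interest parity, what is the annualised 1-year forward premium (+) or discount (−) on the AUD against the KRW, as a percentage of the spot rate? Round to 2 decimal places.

+2.19%

T = 1 year.
F = S · g_KRW/g_AUD = 791.866 × 1.068300/1.045400 = 809.212213.
Annualised premium = (F − S)/S × (1/T) = (809.212213 − 791.866)/791.866 ÷ 1 = 2.19%.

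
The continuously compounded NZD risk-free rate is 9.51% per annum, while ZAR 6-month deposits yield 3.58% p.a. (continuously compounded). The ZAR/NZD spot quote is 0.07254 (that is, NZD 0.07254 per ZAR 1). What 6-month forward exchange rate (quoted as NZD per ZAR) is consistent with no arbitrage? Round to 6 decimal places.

0.074723

T = 6/12 years.
NZD growth factor: e^(0.0951×6/12) = 1.0486986.
ZAR accumulates by e^(0.0358×6/12) = 1.0180612.
CIP: F = S · (grow NZD)/(grow ZAR) = 0.07254 × 1.0486986/1.0180612 = 0.07472301 NZD per ZAR.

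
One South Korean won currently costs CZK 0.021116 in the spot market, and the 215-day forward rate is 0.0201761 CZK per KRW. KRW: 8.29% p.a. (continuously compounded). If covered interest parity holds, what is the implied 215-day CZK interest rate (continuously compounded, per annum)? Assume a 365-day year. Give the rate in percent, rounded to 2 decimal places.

T = 215/365 years.
CIP gives F = S · g_CZK/g_KRW, so g_CZK/g_KRW = 0.0201761/0.021116 = 0.9554887.
KRW growth factor: e^(0.0829×215/365) = 1.0500434.
Hence g_CZK = 1.0033046.
r = ln(1.0033046)/(215/365) = 0.005601 → 0.56%.

0.56%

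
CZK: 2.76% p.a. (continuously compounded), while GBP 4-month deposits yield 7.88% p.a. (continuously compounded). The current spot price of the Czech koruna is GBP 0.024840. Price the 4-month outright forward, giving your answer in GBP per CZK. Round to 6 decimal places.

0.025268

T = 4/12 years.
GBP growth factor: e^(0.0788×4/12) = 1.0266147.
CZK growth factor: e^(0.0276×4/12) = 1.0092425.
So F = 0.02484 × 1.0266147 / 1.0092425 = 0.02526757 (GBP/CZK).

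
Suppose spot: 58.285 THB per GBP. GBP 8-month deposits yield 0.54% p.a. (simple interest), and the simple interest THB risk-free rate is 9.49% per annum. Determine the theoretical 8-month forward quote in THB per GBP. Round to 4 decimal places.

T = 8/12 years.
Growth of 1 THB over T: 1 + 0.0949×8/12 = 1.06326667.
GBP accumulates by 1 + 0.0054×8/12 = 1.003600.
CIP: F = S · (grow THB)/(grow GBP) = 58.285 × 1.06326667/1.003600 = 61.750197 THB per GBP.

61.7502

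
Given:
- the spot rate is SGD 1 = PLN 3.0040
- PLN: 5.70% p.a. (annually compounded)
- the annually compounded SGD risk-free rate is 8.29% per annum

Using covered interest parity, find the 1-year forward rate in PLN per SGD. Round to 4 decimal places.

2.9322

T = 1 year.
PLN accumulates by (1 + 0.0570)^1 = 1.057000.
Growth of 1 SGD over T: (1 + 0.0829)^1 = 1.082900.
Forward (PLN per SGD) = 3.004 × 1.057000 / 1.082900 = 2.932153.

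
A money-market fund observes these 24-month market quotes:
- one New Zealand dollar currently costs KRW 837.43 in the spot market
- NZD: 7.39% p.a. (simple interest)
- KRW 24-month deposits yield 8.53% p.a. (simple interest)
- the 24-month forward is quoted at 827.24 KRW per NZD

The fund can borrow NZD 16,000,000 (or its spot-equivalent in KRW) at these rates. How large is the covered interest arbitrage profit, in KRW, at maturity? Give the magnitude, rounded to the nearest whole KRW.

KRW 492,631,776

T = 2 years.
Keep in NZD, deliver into the forward: 16,000,000·1.147800·827.24 = KRW 15,192,097,152.00.
Swap to KRW now, deposit: 16,000,000·837.43·1.170600 = KRW 15,684,728,928.00.
The quoted forward undervalues NZD, so borrow NZD, convert to KRW at spot, deposit the KRW at 8.53%, and buy NZD forward at 827.24 to cover the loan.
The gap between the two covered legs is KRW 492,631,776.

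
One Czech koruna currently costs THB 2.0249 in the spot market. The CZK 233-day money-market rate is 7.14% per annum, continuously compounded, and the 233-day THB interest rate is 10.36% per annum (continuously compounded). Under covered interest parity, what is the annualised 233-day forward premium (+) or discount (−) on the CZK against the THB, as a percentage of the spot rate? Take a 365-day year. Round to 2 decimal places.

T = 233/365 years.
CIP forward (THB per CZK) = 2.0249 × 1.0683695/1.0466333 = 2.0669526.
Annualised premium = (F − S)/S × (1/T) = (2.0669526 − 2.0249)/2.0249 ÷ (233/365) = 3.25%.

+3.25%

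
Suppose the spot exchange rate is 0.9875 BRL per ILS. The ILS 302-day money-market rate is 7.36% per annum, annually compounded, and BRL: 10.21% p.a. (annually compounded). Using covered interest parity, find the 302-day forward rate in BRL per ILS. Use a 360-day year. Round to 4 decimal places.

1.0094

T = 302/360 years.
BRL accumulates by (1 + 0.1021)^(302/360) = 1.0849725.
ILS accumulates by (1 + 0.0736)^(302/360) = 1.0613862.
CIP: F = S · (grow BRL)/(grow ILS) = 0.9875 × 1.0849725/1.0613862 = 1.009444 BRL per ILS.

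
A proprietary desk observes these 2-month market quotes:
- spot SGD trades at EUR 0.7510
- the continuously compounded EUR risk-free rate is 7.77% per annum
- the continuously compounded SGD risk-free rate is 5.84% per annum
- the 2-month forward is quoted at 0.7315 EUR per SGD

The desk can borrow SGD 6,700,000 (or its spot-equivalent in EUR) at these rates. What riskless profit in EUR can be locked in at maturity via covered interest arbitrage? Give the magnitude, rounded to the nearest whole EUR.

EUR 148,298

T = 2/12 years.
Invest the SGD and cover forward: 6,700,000 × 1.009780856 × 0.7315 = EUR 4,948,986.46.
Convert at spot and invest in EUR: 6,700,000 × 0.7510 × 1.013034214 = EUR 5,097,284.25.
The quoted forward undervalues SGD, so borrow SGD, convert to EUR at spot, deposit the EUR at 7.77%, and buy SGD forward at 0.7315 to cover the loan.
Arbitrage profit = |4,948,986.46 − 5,097,284.25| = EUR 148,298.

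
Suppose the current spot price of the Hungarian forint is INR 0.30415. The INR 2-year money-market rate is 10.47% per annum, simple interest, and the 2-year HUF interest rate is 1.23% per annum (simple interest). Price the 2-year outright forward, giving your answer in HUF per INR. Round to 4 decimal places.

2.7855

T = 2 years.
INR growth factor: 1 + 0.1047×2 = 1.209400.
HUF growth factor: 1 + 0.0123×2 = 1.024600.
Forward (INR per HUF) = 0.30415 × 1.209400 / 1.024600 = 0.3590074.
Quoted the other way: 1/0.3590074 = 2.7855 HUF per INR.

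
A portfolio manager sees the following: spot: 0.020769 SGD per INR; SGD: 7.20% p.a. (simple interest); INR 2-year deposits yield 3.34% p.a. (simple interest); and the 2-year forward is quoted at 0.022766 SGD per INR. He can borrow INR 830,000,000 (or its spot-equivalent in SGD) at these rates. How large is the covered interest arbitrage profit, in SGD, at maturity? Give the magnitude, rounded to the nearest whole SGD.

T = 2 years.
Invest the INR and cover forward: 830,000,000 × 1.066800 × 0.022766 = SGD 20,158,018.10.
Convert at spot and invest in SGD: 830,000,000 × 0.020769 × 1.144000 = SGD 19,720,580.88.
The quoted forward overvalues INR, so borrow SGD, buy INR at spot, deposit the INR at 3.34%, and sell the proceeds forward at 0.022766.
The gap between the two covered legs is SGD 437,437.

SGD 437,437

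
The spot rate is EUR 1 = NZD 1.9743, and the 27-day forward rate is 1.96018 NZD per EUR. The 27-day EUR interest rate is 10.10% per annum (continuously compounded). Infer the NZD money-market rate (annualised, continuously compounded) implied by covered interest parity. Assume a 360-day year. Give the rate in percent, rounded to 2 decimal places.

T = 27/360 years.
By CIP, F/S equals the NZD-to-EUR growth ratio: 1.96018/1.9743 = 0.9928481.
EUR growth factor: e^(0.1010×27/360) = 1.0076038.
That pins the NZD growth at 1.0003975.
Take logs: ln 1.0003975 / (27/360) = 0.005299, so 0.53%.

0.53%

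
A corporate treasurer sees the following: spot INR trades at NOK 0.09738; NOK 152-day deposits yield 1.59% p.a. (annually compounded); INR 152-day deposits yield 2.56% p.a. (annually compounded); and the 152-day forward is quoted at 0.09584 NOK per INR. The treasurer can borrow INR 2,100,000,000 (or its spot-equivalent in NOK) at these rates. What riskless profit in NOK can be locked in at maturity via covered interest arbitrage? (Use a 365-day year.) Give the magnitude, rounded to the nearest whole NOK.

T = 152/365 years.
Invest the INR and cover forward: 2,100,000,000 × 1.01058224856 × 0.09584 = NOK 203,393,825.67.
Convert at spot and invest in NOK: 2,100,000,000 × 0.09738 × 1.00659090644 = NOK 205,845,827.19.
The quoted forward undervalues INR, so borrow INR, convert to NOK at spot, deposit the NOK at 1.59%, and buy INR forward at 0.09584 to cover the loan.
The gap between the two covered legs is NOK 2,452,002.

NOK 2,452,002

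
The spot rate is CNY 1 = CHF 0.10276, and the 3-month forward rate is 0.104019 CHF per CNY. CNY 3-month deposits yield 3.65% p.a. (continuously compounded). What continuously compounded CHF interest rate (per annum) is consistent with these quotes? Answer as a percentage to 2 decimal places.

8.52%

T = 3/12 years.
CIP gives F = S · g_CHF/g_CNY, so g_CHF/g_CNY = 0.104019/0.10276 = 1.0122518.
CNY growth factor: e^(0.0365×3/12) = 1.0091668.
That pins the CHF growth at 1.0215309.
Take logs: ln 1.0215309 / (3/12) = 0.085210, so 8.52%.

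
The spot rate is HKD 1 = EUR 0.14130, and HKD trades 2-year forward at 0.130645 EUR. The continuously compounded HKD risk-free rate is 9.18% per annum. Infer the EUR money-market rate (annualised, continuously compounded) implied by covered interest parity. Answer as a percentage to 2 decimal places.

T = 2 years.
F/S = 0.130645/0.1413 = 0.9245931 = (growth of EUR) / (growth of HKD).
The HKD side grows by e^(0.0918×2) = 1.2015351.
That pins the EUR growth at 1.1109311.
r = ln(1.1109311)/2 = 0.052599 → 5.26%.

5.26%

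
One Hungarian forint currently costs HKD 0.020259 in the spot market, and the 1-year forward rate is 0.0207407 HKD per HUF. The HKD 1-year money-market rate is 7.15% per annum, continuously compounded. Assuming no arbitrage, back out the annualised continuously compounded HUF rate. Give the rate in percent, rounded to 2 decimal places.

4.80%

T = 1 year.
By CIP, F/S equals the HKD-to-HUF growth ratio: 0.0207407/0.020259 = 1.0237771.
The HKD side grows by e^(0.0715×1) = 1.0741182.
Hence g_HUF = 1.0491719.
r = ln(1.0491719)/1 = 0.048001 → 4.80%.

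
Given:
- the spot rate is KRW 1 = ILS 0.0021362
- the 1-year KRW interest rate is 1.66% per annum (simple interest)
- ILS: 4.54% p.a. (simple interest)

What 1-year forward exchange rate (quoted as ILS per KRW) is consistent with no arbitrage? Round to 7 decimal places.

0.0021967

T = 1 year.
Growth of 1 ILS over T: 1 + 0.0454×1 = 1.045400.
KRW accumulates by 1 + 0.0166×1 = 1.016600.
Forward (ILS per KRW) = 0.0021362 × 1.045400 / 1.016600 = 0.002196718.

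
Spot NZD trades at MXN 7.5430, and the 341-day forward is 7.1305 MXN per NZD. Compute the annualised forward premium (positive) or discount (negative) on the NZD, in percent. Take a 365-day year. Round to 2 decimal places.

T = 341/365 years.
Period premium: (7.1305 − 7.543)/7.543 = -0.0546865.
×(1/T) gives -5.85% p.a.

-5.85%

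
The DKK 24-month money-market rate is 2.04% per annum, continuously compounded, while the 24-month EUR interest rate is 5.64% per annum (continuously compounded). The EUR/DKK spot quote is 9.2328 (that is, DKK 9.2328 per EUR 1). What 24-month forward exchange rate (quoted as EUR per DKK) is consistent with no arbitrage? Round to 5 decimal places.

0.11640

T = 2 years.
Growth of 1 DKK over T: e^(0.0204×2) = 1.0416438.
EUR growth factor: e^(0.0564×2) = 1.119408.
So F = 9.2328 × 1.0416438 / 1.119408 = 8.591406 (DKK/EUR).
Quoted the other way: 1/8.591406 = 0.11640 EUR per DKK.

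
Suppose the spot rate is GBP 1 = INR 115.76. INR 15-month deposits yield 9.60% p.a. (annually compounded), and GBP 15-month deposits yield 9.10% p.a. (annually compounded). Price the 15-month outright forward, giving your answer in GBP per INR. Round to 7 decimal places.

0.0085893

T = 15/12 years.
Growth of 1 INR over T: (1 + 0.0960)^(15/12) = 1.1214068.
GBP accumulates by (1 + 0.0910)^(15/12) = 1.1150156.
CIP: F = S · (grow INR)/(grow GBP) = 115.76 × 1.1214068/1.1150156 = 116.4235 INR per GBP.
Invert for GBP per INR: 1 / 116.4235 = 0.0085893.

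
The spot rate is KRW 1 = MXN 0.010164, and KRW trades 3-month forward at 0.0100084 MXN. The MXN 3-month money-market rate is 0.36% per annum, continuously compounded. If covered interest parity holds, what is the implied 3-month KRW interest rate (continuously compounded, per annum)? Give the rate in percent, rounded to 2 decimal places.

T = 3/12 years.
F/S = 0.0100084/0.010164 = 0.9846911 = (growth of MXN) / (growth of KRW).
MXN growth factor: e^(0.0036×3/12) = 1.0009004.
That pins the KRW growth at 1.0164613.
r = ln(1.0164613)/(3/12) = 0.065309 → 6.53%.

6.53%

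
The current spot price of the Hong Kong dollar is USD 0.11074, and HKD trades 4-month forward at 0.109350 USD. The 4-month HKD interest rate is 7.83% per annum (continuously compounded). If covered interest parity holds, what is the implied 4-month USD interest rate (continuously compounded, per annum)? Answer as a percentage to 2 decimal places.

T = 4/12 years.
By CIP, F/S equals the USD-to-HKD growth ratio: 0.10935/0.11074 = 0.9874481.
The HKD side grows by e^(0.0783×4/12) = 1.0264436.
That pins the USD growth at 1.0135598.
Take logs: ln 1.0135598 / (4/12) = 0.040406, so 4.04%.

4.04%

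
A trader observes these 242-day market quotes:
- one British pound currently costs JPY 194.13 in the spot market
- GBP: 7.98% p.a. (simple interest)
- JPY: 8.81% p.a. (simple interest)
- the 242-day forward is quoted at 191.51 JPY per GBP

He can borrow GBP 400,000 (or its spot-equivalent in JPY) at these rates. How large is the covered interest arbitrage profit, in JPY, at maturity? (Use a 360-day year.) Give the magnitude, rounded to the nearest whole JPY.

T = 242/360 years.
Invest the GBP and cover forward: 400,000 × 1.0536433333 × 191.51 = JPY 80,713,293.90.
Convert at spot and invest in JPY: 400,000 × 194.13 × 1.0592227778 = JPY 82,250,767.14.
The quoted forward undervalues GBP, so borrow GBP, convert to JPY at spot, deposit the JPY at 8.81%, and buy GBP forward at 191.51 to cover the loan.
The gap between the two covered legs is JPY 1,537,473.

JPY 1,537,473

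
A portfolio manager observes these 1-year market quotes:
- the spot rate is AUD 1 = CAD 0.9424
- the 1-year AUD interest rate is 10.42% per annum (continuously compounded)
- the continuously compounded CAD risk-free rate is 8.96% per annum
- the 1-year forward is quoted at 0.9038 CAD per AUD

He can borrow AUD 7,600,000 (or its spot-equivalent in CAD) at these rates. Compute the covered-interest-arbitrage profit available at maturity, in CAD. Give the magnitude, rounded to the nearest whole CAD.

T = 1 year.
Route A — deposit AUD, sell forward: 7,600,000 × 1.109822397 × 0.9038 = CAD 7,623,236.87.
Route B — convert at spot, deposit CAD: 7,600,000 × 0.9424 × 1.093736702 = CAD 7,833,604.76.
The quoted forward undervalues AUD, so borrow AUD, convert to CAD at spot, deposit the CAD at 8.96%, and buy AUD forward at 0.9038 to cover the loan.
Arbitrage profit = |7,623,236.87 − 7,833,604.76| = CAD 210,368.

CAD 210,368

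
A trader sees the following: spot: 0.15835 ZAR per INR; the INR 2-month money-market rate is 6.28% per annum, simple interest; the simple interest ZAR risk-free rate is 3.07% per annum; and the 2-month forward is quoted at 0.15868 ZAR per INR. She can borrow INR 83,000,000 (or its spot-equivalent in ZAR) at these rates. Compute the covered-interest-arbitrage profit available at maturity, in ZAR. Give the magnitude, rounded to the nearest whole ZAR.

T = 2/12 years.
Invest the INR and cover forward: 83,000,000 × 1.0104666667 × 0.15868 = ZAR 13,308,290.61.
Convert at spot and invest in ZAR: 83,000,000 × 0.15835 × 1.0051166667 = ZAR 13,210,298.61.
The quoted forward overvalues INR, so borrow ZAR, buy INR at spot, deposit the INR at 6.28%, and sell the proceeds forward at 0.15868.
Profit = 13,308,290.61 − 13,210,298.61 = ZAR 97,992.

ZAR 97,992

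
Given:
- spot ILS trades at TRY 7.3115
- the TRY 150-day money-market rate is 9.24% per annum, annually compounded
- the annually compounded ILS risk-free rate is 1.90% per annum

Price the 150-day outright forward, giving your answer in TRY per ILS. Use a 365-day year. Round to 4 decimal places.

7.5235

T = 150/365 years.
Growth of 1 TRY over T: (1 + 0.0924)^(150/365) = 1.036987.
ILS accumulates by (1 + 0.0190)^(150/365) = 1.007765.
CIP: F = S · (grow TRY)/(grow ILS) = 7.3115 × 1.036987/1.007765 = 7.523510 TRY per ILS.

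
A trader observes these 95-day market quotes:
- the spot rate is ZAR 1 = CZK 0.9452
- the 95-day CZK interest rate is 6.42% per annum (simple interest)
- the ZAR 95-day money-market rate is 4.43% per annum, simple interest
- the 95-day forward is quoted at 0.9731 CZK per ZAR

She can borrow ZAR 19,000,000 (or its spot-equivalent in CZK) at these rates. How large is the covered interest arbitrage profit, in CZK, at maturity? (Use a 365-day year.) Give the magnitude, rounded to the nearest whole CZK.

CZK 443,195

T = 95/365 years.
Invest the ZAR and cover forward: 19,000,000 × 1.011530137 × 0.9731 = CZK 18,702,079.55.
Convert at spot and invest in CZK: 19,000,000 × 0.9452 × 1.016709589 = CZK 18,258,884.17.
The quoted forward overvalues ZAR, so borrow CZK, buy ZAR at spot, deposit the ZAR at 4.43%, and sell the proceeds forward at 0.9731.
Arbitrage profit = |18,702,079.55 − 18,258,884.17| = CZK 443,195.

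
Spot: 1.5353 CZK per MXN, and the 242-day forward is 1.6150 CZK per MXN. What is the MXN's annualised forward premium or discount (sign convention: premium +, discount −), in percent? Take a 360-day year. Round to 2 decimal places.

T = 242/360 years.
(F − S)/S = (1.6150 − 1.5353)/1.5353 = 0.0519117.
Per annum: 0.0519117 / (242/360) = 0.077224 = 7.72%.

+7.72%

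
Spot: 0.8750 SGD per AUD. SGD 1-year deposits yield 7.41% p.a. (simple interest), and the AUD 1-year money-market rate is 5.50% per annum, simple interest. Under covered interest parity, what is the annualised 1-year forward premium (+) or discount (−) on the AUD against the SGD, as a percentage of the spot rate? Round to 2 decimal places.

+1.81%

T = 1 year.
No-arbitrage forward: 0.875 × 1.074100 / 1.055000 = 0.8908412 SGD/AUD.
Annualised premium = (F − S)/S × (1/T) = (0.8908412 − 0.875)/0.875 ÷ 1 = 1.81%.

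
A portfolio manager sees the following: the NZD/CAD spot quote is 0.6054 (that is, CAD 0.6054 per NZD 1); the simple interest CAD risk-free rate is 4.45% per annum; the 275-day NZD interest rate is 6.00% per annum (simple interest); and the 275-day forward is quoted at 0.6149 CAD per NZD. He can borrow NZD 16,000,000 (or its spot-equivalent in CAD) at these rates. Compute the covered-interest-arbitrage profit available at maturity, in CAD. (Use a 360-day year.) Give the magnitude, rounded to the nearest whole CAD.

CAD 273,656

T = 275/360 years.
Keep in NZD, deliver into the forward: 16,000,000·1.045833333·0.6149 = CAD 10,289,326.66.
Swap to CAD now, deposit: 16,000,000·0.6054·1.033993056 = CAD 10,015,670.34.
The quoted forward overvalues NZD, so borrow CAD, buy NZD at spot, deposit the NZD at 6.00%, and sell the proceeds forward at 0.6149.
The gap between the two covered legs is CAD 273,656.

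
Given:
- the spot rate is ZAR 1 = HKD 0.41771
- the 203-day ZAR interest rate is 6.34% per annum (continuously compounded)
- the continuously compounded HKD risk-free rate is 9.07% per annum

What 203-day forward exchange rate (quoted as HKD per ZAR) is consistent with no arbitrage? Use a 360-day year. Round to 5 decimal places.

T = 203/360 years.
HKD growth factor: e^(0.0907×203/360) = 1.0524752.
Growth of 1 ZAR over T: e^(0.0634×203/360) = 1.0363973.
So F = 0.41771 × 1.0524752 / 1.0363973 = 0.4241900 (HKD/ZAR).

0.42419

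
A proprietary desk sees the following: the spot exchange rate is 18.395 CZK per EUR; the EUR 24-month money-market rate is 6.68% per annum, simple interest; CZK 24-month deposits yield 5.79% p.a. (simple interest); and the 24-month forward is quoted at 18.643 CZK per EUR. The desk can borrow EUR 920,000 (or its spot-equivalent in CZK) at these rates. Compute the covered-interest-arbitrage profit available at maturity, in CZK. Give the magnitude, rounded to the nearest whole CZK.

CZK 559,879

T = 2 years.
Keep in EUR, deliver into the forward: 920,000·1.133600·18.643 = CZK 19,443,008.42.
Swap to CZK now, deposit: 920,000·18.395·1.115800 = CZK 18,883,129.72.
The quoted forward overvalues EUR, so borrow CZK, buy EUR at spot, deposit the EUR at 6.68%, and sell the proceeds forward at 18.643.
Profit = 19,443,008.42 − 18,883,129.72 = CZK 559,879.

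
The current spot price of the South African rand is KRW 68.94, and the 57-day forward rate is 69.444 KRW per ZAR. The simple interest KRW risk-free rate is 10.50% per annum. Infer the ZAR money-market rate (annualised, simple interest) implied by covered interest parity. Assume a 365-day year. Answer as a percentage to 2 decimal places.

5.78%

T = 57/365 years.
By CIP, F/S equals the KRW-to-ZAR growth ratio: 69.444/68.94 = 1.0073107.
The KRW side grows by 1 + 0.1050×57/365 = 1.0163973.
That pins the ZAR growth at 1.0090207.
r = (1.0090207 − 1)/(57/365) = 0.057764 → 5.78%.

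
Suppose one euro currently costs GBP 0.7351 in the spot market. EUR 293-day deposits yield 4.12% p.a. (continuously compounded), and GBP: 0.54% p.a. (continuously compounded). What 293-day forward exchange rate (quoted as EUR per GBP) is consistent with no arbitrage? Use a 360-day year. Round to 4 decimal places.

1.4006

T = 293/360 years.
Growth of 1 GBP over T: e^(0.0054×293/360) = 1.0044047.
Growth of 1 EUR over T: e^(0.0412×293/360) = 1.0341008.
Forward (GBP per EUR) = 0.7351 × 1.0044047 / 1.0341008 = 0.7139903.
Quoted the other way: 1/0.7139903 = 1.4006 EUR per GBP.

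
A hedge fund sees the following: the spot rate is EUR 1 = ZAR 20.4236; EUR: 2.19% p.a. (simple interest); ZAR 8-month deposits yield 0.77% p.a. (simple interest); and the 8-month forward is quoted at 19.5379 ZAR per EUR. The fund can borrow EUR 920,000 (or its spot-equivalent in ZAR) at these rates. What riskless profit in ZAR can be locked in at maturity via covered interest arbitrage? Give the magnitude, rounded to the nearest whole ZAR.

T = 8/12 years.
Route A — deposit EUR, sell forward: 920,000 × 1.014600 × 19.5379 = ZAR 18,237,301.07.
Route B — convert at spot, deposit ZAR: 920,000 × 20.4236 × 1.0051333333 = ZAR 18,886,165.85.
The quoted forward undervalues EUR, so borrow EUR, convert to ZAR at spot, deposit the ZAR at 0.77%, and buy EUR forward at 19.5379 to cover the loan.
Profit = 18,886,165.85 − 18,237,301.07 = ZAR 648,865.

ZAR 648,865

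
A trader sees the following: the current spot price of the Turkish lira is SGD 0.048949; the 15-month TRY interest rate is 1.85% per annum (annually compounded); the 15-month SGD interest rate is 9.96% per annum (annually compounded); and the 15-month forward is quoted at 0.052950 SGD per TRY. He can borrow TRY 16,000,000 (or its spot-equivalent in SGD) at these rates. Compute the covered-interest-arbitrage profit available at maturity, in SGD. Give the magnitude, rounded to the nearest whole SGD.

T = 15/12 years.
Route A — deposit TRY, sell forward: 16,000,000 × 1.02317823 × 0.052950 = SGD 866,836.60.
Route B — convert at spot, deposit SGD: 16,000,000 × 0.048949 × 1.12601302 = SGD 881,875.38.
The quoted forward undervalues TRY, so borrow TRY, convert to SGD at spot, deposit the SGD at 9.96%, and buy TRY forward at 0.052950 to cover the loan.
Arbitrage profit = |866,836.60 − 881,875.38| = SGD 15,039.

SGD 15,039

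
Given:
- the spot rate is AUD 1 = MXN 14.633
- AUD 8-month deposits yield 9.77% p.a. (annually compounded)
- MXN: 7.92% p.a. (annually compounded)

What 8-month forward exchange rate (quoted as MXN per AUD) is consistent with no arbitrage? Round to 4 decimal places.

14.4681

T = 8/12 years.
MXN accumulates by (1 + 0.0792)^(8/12) = 1.0521265.
AUD growth factor: (1 + 0.0977)^(8/12) = 1.06411633.
CIP: F = S · (grow MXN)/(grow AUD) = 14.633 × 1.0521265/1.06411633 = 14.468124 MXN per AUD.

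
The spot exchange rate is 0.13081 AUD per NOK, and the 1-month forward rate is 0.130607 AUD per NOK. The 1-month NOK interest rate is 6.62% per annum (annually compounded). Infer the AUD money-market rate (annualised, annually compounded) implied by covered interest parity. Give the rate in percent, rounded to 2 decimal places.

T = 1/12 years.
CIP gives F = S · g_AUD/g_NOK, so g_AUD/g_NOK = 0.130607/0.13081 = 0.9984481.
NOK growth factor: (1 + 0.0662)^(1/12) = 1.005356.
Hence g_AUD = 1.0037958.
r = 1.0037958^(12/1) − 1 = 0.046513 → 4.65%.

4.65%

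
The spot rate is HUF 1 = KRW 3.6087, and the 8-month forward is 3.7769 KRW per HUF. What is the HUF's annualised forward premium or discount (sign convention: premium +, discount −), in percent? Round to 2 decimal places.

+6.99%

T = 8/12 years.
(F − S)/S = (3.7769 − 3.6087)/3.6087 = 0.0466096.
Per annum: 0.0466096 / (8/12) = 0.069914 = 6.99%.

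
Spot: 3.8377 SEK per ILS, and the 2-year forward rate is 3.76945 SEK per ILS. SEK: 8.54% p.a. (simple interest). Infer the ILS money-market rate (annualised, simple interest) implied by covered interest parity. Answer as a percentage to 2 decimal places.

T = 2 years.
By CIP, F/S equals the SEK-to-ILS growth ratio: 3.76945/3.8377 = 0.9822159.
The SEK side grows by 1 + 0.0854×2 = 1.170800.
So the ILS growth factor = 1.1919986.
r = (1.1919986 − 1)/2 = 0.095999 → 9.60%.

9.60%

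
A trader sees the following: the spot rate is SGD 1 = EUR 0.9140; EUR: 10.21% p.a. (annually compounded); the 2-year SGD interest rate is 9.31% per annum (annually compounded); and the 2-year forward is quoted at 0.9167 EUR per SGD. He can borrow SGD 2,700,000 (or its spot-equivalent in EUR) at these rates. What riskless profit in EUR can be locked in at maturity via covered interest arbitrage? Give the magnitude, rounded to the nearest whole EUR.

EUR 40,045

T = 2 years.
Route A — deposit SGD, sell forward: 2,700,000 × 1.19486761 × 0.9167 = EUR 2,957,404.87.
Route B — convert at spot, deposit EUR: 2,700,000 × 0.9140 × 1.21462441 = EUR 2,997,450.12.
The quoted forward undervalues SGD, so borrow SGD, convert to EUR at spot, deposit the EUR at 10.21%, and buy SGD forward at 0.9167 to cover the loan.
The gap between the two covered legs is EUR 40,045.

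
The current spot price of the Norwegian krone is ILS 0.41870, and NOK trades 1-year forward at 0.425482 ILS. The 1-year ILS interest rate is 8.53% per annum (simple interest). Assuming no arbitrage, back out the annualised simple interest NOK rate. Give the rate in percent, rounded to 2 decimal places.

T = 1 year.
F/S = 0.425482/0.4187 = 1.0161978 = (growth of ILS) / (growth of NOK).
The ILS side grows by 1 + 0.0853×1 = 1.085300.
So the NOK growth factor = 1.0680007.
(1.0680007 − 1)/T = 0.068001, i.e. 6.80%.

6.80%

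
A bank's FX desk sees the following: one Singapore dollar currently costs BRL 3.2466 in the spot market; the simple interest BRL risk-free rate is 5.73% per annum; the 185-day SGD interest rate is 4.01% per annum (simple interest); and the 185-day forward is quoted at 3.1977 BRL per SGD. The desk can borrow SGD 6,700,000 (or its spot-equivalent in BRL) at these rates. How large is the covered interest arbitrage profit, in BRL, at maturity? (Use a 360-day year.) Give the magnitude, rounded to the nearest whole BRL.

T = 185/360 years.
Invest the SGD and cover forward: 6,700,000 × 1.0206069444 × 3.1977 = BRL 21,866,085.33.
Convert at spot and invest in BRL: 6,700,000 × 3.2466 × 1.0294458333 = BRL 22,392,732.24.
The quoted forward undervalues SGD, so borrow SGD, convert to BRL at spot, deposit the BRL at 5.73%, and buy SGD forward at 3.1977 to cover the loan.
The gap between the two covered legs is BRL 526,647.

BRL 526,647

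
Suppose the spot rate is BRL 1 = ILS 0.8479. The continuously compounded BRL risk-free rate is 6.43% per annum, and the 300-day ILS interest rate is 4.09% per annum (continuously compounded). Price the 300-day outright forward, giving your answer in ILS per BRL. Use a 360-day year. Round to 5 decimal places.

0.83153

T = 300/360 years.
ILS growth factor: e^(0.0409×300/360) = 1.0346708.
BRL accumulates by e^(0.0643×300/360) = 1.0550449.
So F = 0.8479 × 1.0346708 / 1.0550449 = 0.8315261 (ILS/BRL).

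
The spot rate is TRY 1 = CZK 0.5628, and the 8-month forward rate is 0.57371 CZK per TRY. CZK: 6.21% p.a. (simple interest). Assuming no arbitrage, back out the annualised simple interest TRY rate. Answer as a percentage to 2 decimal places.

3.24%

T = 8/12 years.
CIP gives F = S · g_CZK/g_TRY, so g_CZK/g_TRY = 0.57371/0.5628 = 1.0193852.
CZK growth factor: 1 + 0.0621×8/12 = 1.041400.
So the TRY growth factor = 1.0215962.
r = (1.0215962 − 1)/(8/12) = 0.032394 → 3.24%.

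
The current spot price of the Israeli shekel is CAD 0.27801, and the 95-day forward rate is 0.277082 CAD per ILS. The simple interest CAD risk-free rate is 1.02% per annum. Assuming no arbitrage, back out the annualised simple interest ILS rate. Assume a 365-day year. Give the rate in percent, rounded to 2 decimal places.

2.31%

T = 95/365 years.
CIP gives F = S · g_CAD/g_ILS, so g_CAD/g_ILS = 0.277082/0.27801 = 0.9966620.
CAD growth factor: 1 + 0.0102×95/365 = 1.0026548.
So the ILS growth factor = 1.0060129.
r = (1.0060129 − 1)/(95/365) = 0.023102 → 2.31%.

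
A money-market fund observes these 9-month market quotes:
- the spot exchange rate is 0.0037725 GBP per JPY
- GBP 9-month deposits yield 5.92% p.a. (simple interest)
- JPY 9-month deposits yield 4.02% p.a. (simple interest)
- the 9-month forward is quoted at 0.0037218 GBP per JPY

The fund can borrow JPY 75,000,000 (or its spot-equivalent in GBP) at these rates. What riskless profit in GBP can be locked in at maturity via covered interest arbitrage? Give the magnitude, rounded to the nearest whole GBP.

GBP 7,949

T = 9/12 years.
Keep in JPY, deliver into the forward: 75,000,000·1.030150·0.0037218 = GBP 287,550.92.
Swap to GBP now, deposit: 75,000,000·0.0037725·1.044400 = GBP 295,499.93.
The quoted forward undervalues JPY, so borrow JPY, convert to GBP at spot, deposit the GBP at 5.92%, and buy JPY forward at 0.0037218 to cover the loan.
The gap between the two covered legs is GBP 7,949.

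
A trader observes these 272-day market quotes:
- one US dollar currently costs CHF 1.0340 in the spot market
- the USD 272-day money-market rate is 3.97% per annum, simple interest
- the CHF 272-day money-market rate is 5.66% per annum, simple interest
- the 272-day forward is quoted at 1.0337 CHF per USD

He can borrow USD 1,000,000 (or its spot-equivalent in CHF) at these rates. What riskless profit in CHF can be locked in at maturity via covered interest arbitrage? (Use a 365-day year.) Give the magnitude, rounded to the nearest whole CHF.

T = 272/365 years.
Keep in USD, deliver into the forward: 1,000,000·1.029584658·1.0337 = CHF 1,064,281.66.
Swap to CHF now, deposit: 1,000,000·1.0340·1.04217863 = CHF 1,077,612.70.
The quoted forward undervalues USD, so borrow USD, convert to CHF at spot, deposit the CHF at 5.66%, and buy USD forward at 1.0337 to cover the loan.
Profit = 1,077,612.70 − 1,064,281.66 = CHF 13,331.

CHF 13,331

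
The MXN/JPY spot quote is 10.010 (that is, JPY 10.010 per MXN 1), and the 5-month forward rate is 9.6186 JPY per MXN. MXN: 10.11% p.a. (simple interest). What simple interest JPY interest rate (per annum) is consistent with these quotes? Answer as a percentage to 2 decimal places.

0.33%

T = 5/12 years.
F/S = 9.6186/10.01 = 0.9608991 = (growth of JPY) / (growth of MXN).
The MXN side grows by 1 + 0.1011×5/12 = 1.042125.
So the JPY growth factor = 1.001377.
(1.001377 − 1)/T = 0.003305, i.e. 0.33%.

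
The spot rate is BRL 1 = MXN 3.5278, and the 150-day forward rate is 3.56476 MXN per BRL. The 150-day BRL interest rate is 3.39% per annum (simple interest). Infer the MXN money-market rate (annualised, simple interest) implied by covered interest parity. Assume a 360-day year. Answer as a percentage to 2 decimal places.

5.94%

T = 150/360 years.
CIP gives F = S · g_MXN/g_BRL, so g_MXN/g_BRL = 3.56476/3.5278 = 1.0104768.
BRL growth factor: 1 + 0.0339×150/360 = 1.014125.
So the MXN growth factor = 1.0247498.
r = (1.0247498 − 1)/(150/360) = 0.059400 → 5.94%.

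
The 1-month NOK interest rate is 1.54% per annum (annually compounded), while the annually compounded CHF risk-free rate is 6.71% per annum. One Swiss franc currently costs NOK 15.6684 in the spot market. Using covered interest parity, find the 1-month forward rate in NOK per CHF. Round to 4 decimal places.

T = 1/12 years.
NOK accumulates by (1 + 0.0154)^(1/12) = 1.00127436.
CHF accumulates by (1 + 0.0671)^(1/12) = 1.00542673.
CIP: F = S · (grow NOK)/(grow CHF) = 15.6684 × 1.00127436/1.00542673 = 15.603690 NOK per CHF.

15.6037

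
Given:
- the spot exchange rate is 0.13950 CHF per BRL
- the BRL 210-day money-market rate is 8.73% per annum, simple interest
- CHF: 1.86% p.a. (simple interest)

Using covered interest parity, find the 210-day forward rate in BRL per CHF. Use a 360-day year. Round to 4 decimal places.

T = 210/360 years.
CHF growth factor: 1 + 0.0186×210/360 = 1.010850.
BRL accumulates by 1 + 0.0873×210/360 = 1.050925.
So F = 0.1395 × 1.010850 / 1.050925 = 0.1341804 (CHF/BRL).
Quoted the other way: 1/0.1341804 = 7.4527 BRL per CHF.

7.4527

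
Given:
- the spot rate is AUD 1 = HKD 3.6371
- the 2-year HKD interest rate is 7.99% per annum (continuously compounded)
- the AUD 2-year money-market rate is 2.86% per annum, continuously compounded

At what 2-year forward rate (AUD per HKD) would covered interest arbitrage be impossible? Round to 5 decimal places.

T = 2 years.
Growth of 1 HKD over T: e^(0.0799×2) = 1.1732762.
Growth of 1 AUD over T: e^(0.0286×2) = 1.0588676.
Forward (HKD per AUD) = 3.6371 × 1.1732762 / 1.0588676 = 4.030082.
Quoted the other way: 1/4.030082 = 0.24813 AUD per HKD.

0.24813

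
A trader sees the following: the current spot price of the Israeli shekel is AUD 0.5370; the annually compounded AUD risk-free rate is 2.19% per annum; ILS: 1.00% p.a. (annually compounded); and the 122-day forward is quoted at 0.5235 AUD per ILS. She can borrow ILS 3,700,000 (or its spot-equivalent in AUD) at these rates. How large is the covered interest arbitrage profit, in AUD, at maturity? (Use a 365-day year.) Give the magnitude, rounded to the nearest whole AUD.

T = 122/365 years.
Invest the ILS and cover forward: 3,700,000 × 1.003331401 × 0.5235 = AUD 1,943,402.76.
Convert at spot and invest in AUD: 3,700,000 × 0.5370 × 1.007267277 = AUD 2,001,339.35.
The quoted forward undervalues ILS, so borrow ILS, convert to AUD at spot, deposit the AUD at 2.19%, and buy ILS forward at 0.5235 to cover the loan.
The gap between the two covered legs is AUD 57,937.

AUD 57,937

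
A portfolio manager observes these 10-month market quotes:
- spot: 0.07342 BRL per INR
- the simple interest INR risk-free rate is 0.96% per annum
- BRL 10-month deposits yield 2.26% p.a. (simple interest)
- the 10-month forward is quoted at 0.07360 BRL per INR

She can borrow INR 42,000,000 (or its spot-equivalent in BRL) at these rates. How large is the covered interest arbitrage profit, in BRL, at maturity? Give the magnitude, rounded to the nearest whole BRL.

T = 10/12 years.
Route A — deposit INR, sell forward: 42,000,000 × 1.008000 × 0.07360 = BRL 3,115,929.60.
Route B — convert at spot, deposit BRL: 42,000,000 × 0.07342 × 1.018833333 = BRL 3,141,715.22.
The quoted forward undervalues INR, so borrow INR, convert to BRL at spot, deposit the BRL at 2.26%, and buy INR forward at 0.07360 to cover the loan.
Profit = 3,141,715.22 − 3,115,929.60 = BRL 25,786.

BRL 25,786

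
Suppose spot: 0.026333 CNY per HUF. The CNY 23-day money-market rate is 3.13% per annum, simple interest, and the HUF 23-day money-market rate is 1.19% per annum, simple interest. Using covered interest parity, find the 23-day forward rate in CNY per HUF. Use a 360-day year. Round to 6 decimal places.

T = 23/360 years.
CNY growth factor: 1 + 0.0313×23/360 = 1.0019997.
HUF growth factor: 1 + 0.0119×23/360 = 1.0007603.
So F = 0.026333 × 1.0019997 / 1.0007603 = 0.02636561 (CNY/HUF).

0.026366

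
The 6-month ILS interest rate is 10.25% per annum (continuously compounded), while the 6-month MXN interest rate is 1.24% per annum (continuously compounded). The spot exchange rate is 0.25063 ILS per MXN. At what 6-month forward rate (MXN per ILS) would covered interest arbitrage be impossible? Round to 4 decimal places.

T = 6/12 years.
Growth of 1 ILS over T: e^(0.1025×6/12) = 1.052586.
MXN accumulates by e^(0.0124×6/12) = 1.0062193.
CIP: F = S · (grow ILS)/(grow MXN) = 0.25063 × 1.052586/1.0062193 = 0.2621791 ILS per MXN.
Quoted the other way: 1/0.2621791 = 3.8142 MXN per ILS.

3.8142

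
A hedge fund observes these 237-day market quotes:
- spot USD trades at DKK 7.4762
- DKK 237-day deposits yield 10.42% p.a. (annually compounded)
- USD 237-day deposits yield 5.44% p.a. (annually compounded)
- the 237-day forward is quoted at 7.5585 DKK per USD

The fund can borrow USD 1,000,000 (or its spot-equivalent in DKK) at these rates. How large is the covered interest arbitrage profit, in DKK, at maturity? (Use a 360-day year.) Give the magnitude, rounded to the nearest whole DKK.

T = 237/360 years.
Route A — deposit USD, sell forward: 1,000,000 × 1.035488357 × 7.5585 = DKK 7,826,738.75.
Route B — convert at spot, deposit DKK: 1,000,000 × 7.4762 × 1.067430884 = DKK 7,980,326.77.
The quoted forward undervalues USD, so borrow USD, convert to DKK at spot, deposit the DKK at 10.42%, and buy USD forward at 7.5585 to cover the loan.
Arbitrage profit = |7,826,738.75 − 7,980,326.77| = DKK 153,588.

DKK 153,588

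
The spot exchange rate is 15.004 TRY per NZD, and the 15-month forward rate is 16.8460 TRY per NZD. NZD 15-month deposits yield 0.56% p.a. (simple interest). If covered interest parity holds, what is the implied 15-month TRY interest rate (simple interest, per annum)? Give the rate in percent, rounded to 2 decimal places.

T = 15/12 years.
By CIP, F/S equals the TRY-to-NZD growth ratio: 16.846/15.004 = 1.1227673.
NZD growth factor: 1 + 0.0056×15/12 = 1.007000.
That pins the TRY growth at 1.1306267.
r = (1.1306267 − 1)/(15/12) = 0.104501 → 10.45%.

10.45%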